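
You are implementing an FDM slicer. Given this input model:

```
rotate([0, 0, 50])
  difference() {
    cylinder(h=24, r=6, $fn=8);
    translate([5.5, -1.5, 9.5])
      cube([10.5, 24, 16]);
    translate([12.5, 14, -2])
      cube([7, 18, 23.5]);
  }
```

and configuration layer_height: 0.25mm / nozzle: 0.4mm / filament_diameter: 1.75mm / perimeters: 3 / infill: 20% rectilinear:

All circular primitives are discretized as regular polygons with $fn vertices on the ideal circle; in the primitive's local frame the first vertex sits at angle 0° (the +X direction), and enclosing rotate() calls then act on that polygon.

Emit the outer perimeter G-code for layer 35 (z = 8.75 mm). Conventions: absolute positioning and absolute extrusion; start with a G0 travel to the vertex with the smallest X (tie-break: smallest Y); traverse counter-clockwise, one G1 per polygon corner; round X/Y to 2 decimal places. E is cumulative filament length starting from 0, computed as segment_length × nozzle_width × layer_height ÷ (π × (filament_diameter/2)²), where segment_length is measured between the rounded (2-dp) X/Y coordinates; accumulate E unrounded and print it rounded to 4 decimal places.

At z = 8.75 mm: the cylinder: section is a regular 8-gon, circumradius r=6; the cube at (5.5, -1.5) is absent (z outside [9.5, 25.5]); the cube at (12.5, 14) is present — its section is the full 7×18 rectangle; Taking the first minus the rest: starting from the r=6 cylinder, the 7×18 cube at (12.5, 14) misses the remaining region (no effect) — 1 connected region; (whole slice rotated 50° about Z — lengths, areas and connectivity unchanged). The outline is a single polygon with 8 vertices. Extrusion per mm of travel: 0.4 × 0.25 / (π × 0.875²) = 0.041575. Accumulating E over each segment gives final E = 1.5283.

G0 X-5.98 Y-0.52 Z8.75
G1 X-3.86 Y-4.60 E0.1912
G1 X0.52 Y-5.98 E0.3821
G1 X4.60 Y-3.86 E0.5732
G1 X5.98 Y0.52 E0.7642
G1 X3.86 Y4.60 E0.9553
G1 X-0.52 Y5.98 E1.1462
G1 X-4.60 Y3.86 E1.3374
G1 X-5.98 Y-0.52 E1.5283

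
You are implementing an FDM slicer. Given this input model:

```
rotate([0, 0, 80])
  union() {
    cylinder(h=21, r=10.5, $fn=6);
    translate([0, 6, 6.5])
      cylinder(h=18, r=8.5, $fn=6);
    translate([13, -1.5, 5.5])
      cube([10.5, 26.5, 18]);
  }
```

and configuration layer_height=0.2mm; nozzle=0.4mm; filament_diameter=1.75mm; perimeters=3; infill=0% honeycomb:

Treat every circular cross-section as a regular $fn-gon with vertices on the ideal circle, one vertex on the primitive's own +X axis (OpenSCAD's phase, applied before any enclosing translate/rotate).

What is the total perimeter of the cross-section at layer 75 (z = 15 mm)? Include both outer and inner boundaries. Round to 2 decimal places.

At z = 15 mm: the cylinder: section is a regular 6-gon, circumradius r=10.5 (perimeter = 2·6·10.500·sin(180°/6) = 63.00 mm); the cylinder at (0, 6): section is a regular 6-gon, circumradius r=8.5 (perimeter = 2·6·8.500·sin(180°/6) = 51.00 mm); the cube at (13, -1.5) (footprint 10.5×26.5) is included at this height (perimeter 74.00 mm); Merging all regions: the regions partially overlap (shared area 130.00 mm²), so the edge portions inside another operand are dropped and the merged outline is re-measured after clipping — boundary = 144.86 mm; (rotated 80° about Z; rotation is an isometry so areas/perimeters/island counts are preserved). Overall, the cross-section has 2 separate islands. Total boundary length (outer) = 144.86 mm.

144.86 mm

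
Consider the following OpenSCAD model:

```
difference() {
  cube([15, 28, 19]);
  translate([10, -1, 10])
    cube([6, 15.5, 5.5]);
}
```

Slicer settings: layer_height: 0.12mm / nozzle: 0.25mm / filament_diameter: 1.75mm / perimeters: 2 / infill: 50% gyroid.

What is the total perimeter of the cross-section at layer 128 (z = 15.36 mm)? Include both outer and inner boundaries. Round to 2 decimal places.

At z = 15.36 mm: the 15×28 cube contributes its full rectangle (perimeter 86.00 mm); the cube at (10, -1) is present — its section is the full 6×15.5 rectangle (perimeter 43.00 mm); After the difference (first − rest): starting from the 15×28 cube, the 6×15.5 cube at (10, -1) partially overlaps it — only the 72.50 mm² overlap (of its 93.00 mm²) is removed, clipping the outline — boundary = 86.00 mm. Overall, the cross-section is a single solid region. Total boundary length (outer) = 86.00 mm.

86.00 mm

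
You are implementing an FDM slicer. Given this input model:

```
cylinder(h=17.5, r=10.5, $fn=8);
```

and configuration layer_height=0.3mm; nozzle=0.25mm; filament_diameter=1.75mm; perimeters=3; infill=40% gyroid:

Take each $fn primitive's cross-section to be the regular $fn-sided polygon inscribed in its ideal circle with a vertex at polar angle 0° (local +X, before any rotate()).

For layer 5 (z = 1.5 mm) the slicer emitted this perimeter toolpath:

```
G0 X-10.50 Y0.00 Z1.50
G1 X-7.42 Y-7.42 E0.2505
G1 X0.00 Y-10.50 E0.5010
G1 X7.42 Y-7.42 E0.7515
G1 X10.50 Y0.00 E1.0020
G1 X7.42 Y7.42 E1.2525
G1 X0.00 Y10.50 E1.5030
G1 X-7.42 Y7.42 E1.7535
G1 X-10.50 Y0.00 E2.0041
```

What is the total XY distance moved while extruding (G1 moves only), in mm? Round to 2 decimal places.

Sum the Euclidean lengths of each G1 segment: total = 64.27 mm.

64.27 mm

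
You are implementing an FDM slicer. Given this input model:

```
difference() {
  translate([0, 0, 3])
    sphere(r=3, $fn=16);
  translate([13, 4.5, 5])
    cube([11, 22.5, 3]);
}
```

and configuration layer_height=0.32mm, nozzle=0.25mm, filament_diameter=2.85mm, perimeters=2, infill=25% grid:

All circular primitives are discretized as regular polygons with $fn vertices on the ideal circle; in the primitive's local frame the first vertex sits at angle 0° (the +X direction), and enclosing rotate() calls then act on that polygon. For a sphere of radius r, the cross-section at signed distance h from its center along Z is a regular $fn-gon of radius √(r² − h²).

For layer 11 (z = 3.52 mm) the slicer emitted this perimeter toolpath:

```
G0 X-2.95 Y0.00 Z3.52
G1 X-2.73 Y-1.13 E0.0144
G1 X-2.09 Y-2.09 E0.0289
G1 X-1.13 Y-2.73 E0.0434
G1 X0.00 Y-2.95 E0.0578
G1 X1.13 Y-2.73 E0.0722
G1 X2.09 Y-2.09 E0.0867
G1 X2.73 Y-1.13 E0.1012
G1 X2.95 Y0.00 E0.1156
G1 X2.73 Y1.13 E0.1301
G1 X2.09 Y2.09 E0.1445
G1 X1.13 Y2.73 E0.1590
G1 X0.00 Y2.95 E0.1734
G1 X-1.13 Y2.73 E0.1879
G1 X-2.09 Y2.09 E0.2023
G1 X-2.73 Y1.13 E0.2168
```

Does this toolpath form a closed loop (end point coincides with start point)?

Start point (G0): (-2.95, 0.00). End point (last G1): the path does not return to the start — open.

no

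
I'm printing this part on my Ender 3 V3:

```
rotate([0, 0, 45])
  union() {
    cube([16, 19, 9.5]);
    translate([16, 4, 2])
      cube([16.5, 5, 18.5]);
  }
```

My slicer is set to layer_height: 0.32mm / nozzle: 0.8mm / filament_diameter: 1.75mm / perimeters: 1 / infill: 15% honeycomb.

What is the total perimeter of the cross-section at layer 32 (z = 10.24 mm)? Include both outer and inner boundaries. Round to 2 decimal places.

At z = 10.24 mm: the cube does not reach this height (z outside [0, 9.5]); the cube at (16, 4) (footprint 16.5×5) is included at this height (perimeter 43.00 mm); Merging all regions: only the 16.5×5 cube at (16, 4) is present, so the union is just that shape — boundary = 43.00 mm; (rotated 45° about Z; rotation is an isometry so areas/perimeters/island counts are preserved). Overall, the cross-section is a single solid region. Total boundary length (outer) = 43.00 mm.

43.00 mm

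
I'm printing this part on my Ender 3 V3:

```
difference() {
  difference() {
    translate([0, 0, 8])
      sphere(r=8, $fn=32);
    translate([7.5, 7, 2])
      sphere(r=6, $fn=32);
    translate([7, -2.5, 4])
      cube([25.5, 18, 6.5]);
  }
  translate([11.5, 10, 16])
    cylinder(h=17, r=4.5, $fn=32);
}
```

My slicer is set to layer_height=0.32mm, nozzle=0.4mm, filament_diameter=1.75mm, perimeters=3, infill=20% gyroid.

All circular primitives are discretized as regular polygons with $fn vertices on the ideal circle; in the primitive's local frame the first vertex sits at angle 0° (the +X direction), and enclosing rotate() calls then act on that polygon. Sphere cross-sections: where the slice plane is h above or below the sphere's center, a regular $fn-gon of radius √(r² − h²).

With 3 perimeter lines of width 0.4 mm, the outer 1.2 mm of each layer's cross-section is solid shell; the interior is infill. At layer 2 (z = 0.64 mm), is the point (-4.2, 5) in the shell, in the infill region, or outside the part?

At z = 0.64 mm: the sphere: section is a regular 32-gon, circumradius = √(r²−h²) = √(8²−7.36²) = 3.135; the sphere at (7.5, 7): section is a regular 32-gon, circumradius = √(r²−h²) = √(6²−1.36²) = 5.844; the cube at (7, -2.5) is not intersected at this z (z outside [4, 10.5]); Taking the first minus the rest: starting from the r=8 sphere, the r=6 sphere at (7.5, 7) misses the remaining region (no effect) — 1 connected region; the cylinder at (11.5, 10) is absent (z outside [16, 33]); Taking the first minus the rest: none of the subtracted shapes is present at this height, so that combined region is unchanged — 1 connected region. Overall, the cross-section is a single solid region. The nearest boundary edge runs (-2.22, 2.22)→(-1.74, 2.61); distance from the point to it = 3.41 mm. The point is not inside any of the regions above, so it lies outside the cross-section (3.41 mm from the nearest boundary).

outside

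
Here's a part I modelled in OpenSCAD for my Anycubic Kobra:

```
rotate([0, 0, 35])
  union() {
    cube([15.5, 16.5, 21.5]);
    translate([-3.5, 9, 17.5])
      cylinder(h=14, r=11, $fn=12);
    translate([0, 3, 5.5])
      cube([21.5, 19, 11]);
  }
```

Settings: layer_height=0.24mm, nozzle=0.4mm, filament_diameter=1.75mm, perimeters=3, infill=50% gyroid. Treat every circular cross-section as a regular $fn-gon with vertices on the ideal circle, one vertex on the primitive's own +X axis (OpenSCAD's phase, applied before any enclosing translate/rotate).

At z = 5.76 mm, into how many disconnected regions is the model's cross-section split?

At z = 5.76 mm: the 15.5×16.5 cube contributes its full rectangle; the cylinder at (-3.5, 9) is not intersected at this z (z outside [17.5, 31.5]); the cube at (0, 3) (footprint 21.5×19) is included at this height; Taking the union: the regions partially overlap (shared area 209.25 mm²), so overlapping operands fuse into one piece — 1 connected region; (whole slice rotated 35° about Z — lengths, areas and connectivity unchanged). The result has 1 disconnected region.

1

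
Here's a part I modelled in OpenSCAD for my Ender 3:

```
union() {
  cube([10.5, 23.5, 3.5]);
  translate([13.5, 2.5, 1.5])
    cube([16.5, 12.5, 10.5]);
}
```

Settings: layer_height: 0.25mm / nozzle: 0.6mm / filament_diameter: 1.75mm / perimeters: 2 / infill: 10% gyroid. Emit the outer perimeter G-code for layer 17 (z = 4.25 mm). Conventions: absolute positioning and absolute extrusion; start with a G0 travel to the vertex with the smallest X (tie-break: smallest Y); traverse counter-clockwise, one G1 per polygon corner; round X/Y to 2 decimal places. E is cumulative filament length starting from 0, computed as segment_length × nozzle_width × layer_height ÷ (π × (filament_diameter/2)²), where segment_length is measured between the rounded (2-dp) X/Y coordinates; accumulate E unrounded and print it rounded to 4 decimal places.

At z = 4.25 mm: the cube does not reach this height (z outside [0, 3.5]); the cube at (13.5, 2.5) (footprint 16.5×12.5) is included at this height; Merging all regions: only the 16.5×12.5 cube at (13.5, 2.5) is present, so the union is just that shape — 1 connected region. The outline is a single polygon with 4 vertices. Extrusion per mm of travel: 0.6 × 0.25 / (π × 0.875²) = 0.062363. Accumulating E over each segment gives final E = 3.6170.

G0 X13.50 Y2.50 Z4.25
G1 X30.00 Y2.50 E1.0290
G1 X30.00 Y15.00 E1.8085
G1 X13.50 Y15.00 E2.8375
G1 X13.50 Y2.50 E3.6170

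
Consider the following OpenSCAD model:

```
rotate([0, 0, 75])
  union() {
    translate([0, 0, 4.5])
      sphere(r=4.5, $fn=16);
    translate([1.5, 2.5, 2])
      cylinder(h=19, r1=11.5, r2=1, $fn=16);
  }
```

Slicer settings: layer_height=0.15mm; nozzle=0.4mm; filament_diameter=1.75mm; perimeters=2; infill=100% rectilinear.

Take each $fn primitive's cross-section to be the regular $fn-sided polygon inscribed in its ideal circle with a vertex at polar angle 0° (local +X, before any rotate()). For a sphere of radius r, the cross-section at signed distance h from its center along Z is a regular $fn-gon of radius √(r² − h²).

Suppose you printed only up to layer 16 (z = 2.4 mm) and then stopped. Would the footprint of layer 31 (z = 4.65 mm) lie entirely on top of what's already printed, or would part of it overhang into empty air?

entirely on top

Compare the two slices. At z = 2.4: the sphere: section is a regular 16-gon, circumradius = √(r²−h²) = √(4.5²−2.1²) = 3.980 (area = (16/2)·3.980²·sin(360°/16) = 48.49 mm²); the cone at (1.5, 2.5): at t=0.021 of its height the radius interpolates to r₁+(r₂−r₁)t = 11.279, giving a regular 16-gon of that circumradius (area = (16/2)·11.279²·sin(360°/16) = 389.46 mm²); Combining (union): the r=4.5 sphere lies entirely inside the cone at (1.5, 2.5), so the union is just the cone at (1.5, 2.5) — area = 389.46 mm²; (rotated 75° about Z; rotation is an isometry so areas/perimeters/island counts are preserved). At z = 4.65: the sphere: section is a regular 16-gon, circumradius = √(r²−h²) = √(4.5²−0.15²) = 4.497 (area = (16/2)·4.497²·sin(360°/16) = 61.93 mm²); the cone at (1.5, 2.5) contributes a regular 16-gon of circumradius 10.036 (interpolated between r1=11.5 and r2=1 at t=0.139) (area = (16/2)·10.036²·sin(360°/16) = 308.33 mm²); Merging all regions: the r=4.5 sphere lies entirely inside the cone at (1.5, 2.5), so the union is just the cone at (1.5, 2.5) — area = 308.33 mm²; (whole slice rotated 75° about Z — lengths, areas and connectivity unchanged). Checking containment: the cross-section at z = 4.65 is a subset of the cross-section at z = 2.4.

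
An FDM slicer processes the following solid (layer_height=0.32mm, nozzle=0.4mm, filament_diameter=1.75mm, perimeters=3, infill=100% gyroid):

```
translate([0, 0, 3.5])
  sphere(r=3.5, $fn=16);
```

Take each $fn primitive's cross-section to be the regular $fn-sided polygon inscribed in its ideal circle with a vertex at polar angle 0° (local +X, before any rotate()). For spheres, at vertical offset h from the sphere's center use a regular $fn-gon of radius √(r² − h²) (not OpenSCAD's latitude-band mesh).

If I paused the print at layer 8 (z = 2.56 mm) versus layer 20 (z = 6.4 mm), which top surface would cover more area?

Layer 8 (z = 2.56): the r=3.5 sphere contributes a regular 16-gon of circumradius √(3.5²−0.94²) = 3.371 (area = (16/2)·3.371²·sin(360°/16) = 34.80 mm²). So its area = 34.80 mm². Layer 20 (z = 6.4): the r=3.5 sphere slices to a regular 16-gon of circumradius 1.960 (√(r²−h²) with h=2.9 from center) (area = (16/2)·1.960²·sin(360°/16) = 11.76 mm²). So its area = 11.76 mm². Layer 8 is larger (34.80 vs 11.76 mm²).

layer 8 (z = 2.56 mm)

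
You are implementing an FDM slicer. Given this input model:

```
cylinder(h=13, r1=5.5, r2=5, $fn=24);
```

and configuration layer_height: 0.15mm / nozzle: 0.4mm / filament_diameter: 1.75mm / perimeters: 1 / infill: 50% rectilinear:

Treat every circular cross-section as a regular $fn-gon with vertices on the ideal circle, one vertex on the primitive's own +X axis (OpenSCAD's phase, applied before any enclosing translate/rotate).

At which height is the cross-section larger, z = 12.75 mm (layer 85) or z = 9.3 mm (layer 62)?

Layer 85 (z = 12.75): the cone: at t=0.981 of its height the radius interpolates to r₁+(r₂−r₁)t = 5.010, giving a regular 24-gon of that circumradius (area = (24/2)·5.010²·sin(360°/24) = 77.94 mm²). So its area = 77.94 mm². Layer 62 (z = 9.3): the cone (r1=5.5→r2=5) has section circumradius 5.142 here — a regular 24-gon (area = (24/2)·5.142²·sin(360°/24) = 82.13 mm²). So its area = 82.13 mm². Layer 62 is larger (82.13 vs 77.94 mm²).

layer 62 (z = 9.3 mm)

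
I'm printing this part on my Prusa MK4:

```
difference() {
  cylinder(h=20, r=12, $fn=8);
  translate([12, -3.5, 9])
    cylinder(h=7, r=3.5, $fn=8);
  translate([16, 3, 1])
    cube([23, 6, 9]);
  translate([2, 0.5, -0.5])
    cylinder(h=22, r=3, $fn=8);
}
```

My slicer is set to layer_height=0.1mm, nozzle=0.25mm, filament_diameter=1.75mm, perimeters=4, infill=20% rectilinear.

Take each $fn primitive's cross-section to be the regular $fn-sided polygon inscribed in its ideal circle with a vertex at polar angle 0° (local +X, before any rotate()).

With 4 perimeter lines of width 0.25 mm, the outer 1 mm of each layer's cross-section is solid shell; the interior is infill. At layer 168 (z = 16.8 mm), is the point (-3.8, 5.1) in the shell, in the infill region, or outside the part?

At z = 16.8 mm: the r=12 cylinder contributes a regular 8-gon of circumradius 12; the cylinder at (12, -3.5) is not intersected at this z (z outside [9, 16]); the cube at (16, 3) is not intersected at this z (z outside [1, 10]); the r=3 cylinder at (2, 0.5) contributes a regular 8-gon of circumradius 3; Taking the first minus the rest: starting from the r=12 cylinder, the r=3 cylinder at (2, 0.5) lies wholly inside it (removes its full 25.46 mm² and its 18.37 mm outline becomes a hole wall) — 1 connected region with 1 hole. Overall, the cross-section is one region with 1 hole. The nearest boundary edge runs (2.00, 3.50)→(-0.12, 2.62); distance from the point to it = 4.44 mm. The point is inside the cross-section and 4.44 mm from the nearest boundary — more than the 1 mm shell width (4 × 0.25), so it's in the infill interior.

infill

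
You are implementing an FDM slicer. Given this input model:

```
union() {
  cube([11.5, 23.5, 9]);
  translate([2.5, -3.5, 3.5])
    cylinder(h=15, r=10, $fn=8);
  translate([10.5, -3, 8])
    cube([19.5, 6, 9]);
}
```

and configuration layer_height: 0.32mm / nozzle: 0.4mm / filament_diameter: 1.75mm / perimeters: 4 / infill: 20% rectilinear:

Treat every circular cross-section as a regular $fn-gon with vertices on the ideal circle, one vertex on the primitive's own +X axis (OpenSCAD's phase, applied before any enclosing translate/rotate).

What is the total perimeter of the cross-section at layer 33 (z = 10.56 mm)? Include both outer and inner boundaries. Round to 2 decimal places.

At z = 10.56 mm: the cube is absent (z outside [0, 9]); the r=10 cylinder at (2.5, -3.5) gives a regular 8-gon of circumradius 10 (constant along its height) (perimeter = 2·8·10.000·sin(180°/8) = 61.23 mm); the 19.5×6 cube at (10.5, -3) contributes its full rectangle (perimeter 51.00 mm); Taking the union: the regions partially overlap (shared area 3.88 mm²), so the edge portions inside another operand are dropped and the merged outline is re-measured after clipping — boundary = 101.42 mm. Overall, the cross-section is a single solid region. Total boundary length (outer) = 101.42 mm.

101.42 mm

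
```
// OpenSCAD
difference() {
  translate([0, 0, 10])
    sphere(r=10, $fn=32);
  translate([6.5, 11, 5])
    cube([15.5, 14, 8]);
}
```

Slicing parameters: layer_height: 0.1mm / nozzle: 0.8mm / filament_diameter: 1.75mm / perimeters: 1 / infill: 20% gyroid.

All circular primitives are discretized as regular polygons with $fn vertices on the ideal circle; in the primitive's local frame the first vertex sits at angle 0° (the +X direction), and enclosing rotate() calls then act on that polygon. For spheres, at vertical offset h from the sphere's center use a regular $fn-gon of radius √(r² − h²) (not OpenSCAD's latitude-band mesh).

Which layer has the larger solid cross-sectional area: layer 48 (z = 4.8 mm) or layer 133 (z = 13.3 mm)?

Layer 48 (z = 4.8): the r=10 sphere slices to a regular 32-gon of circumradius 8.542 (√(r²−h²) with h=5.2 from center) (area = (32/2)·8.542²·sin(360°/32) = 227.74 mm²); the cube at (6.5, 11) does not reach this height (z outside [5, 13]); Subtracting the remaining from the first: none of the subtracted shapes is present at this height, so the r=10 sphere is unchanged — area = 227.74 mm². So its area = 227.74 mm². Layer 133 (z = 13.3): the r=10 sphere slices to a regular 32-gon of circumradius 9.440 (√(r²−h²) with h=3.3 from center) (area = (32/2)·9.440²·sin(360°/32) = 278.15 mm²); the cube at (6.5, 11) is not intersected at this z (z outside [5, 13]); After the difference (first − rest): none of the subtracted shapes is present at this height, so the r=10 sphere is unchanged — area = 278.15 mm². So its area = 278.15 mm². Layer 133 is larger (278.15 vs 227.74 mm²).

layer 133 (z = 13.3 mm)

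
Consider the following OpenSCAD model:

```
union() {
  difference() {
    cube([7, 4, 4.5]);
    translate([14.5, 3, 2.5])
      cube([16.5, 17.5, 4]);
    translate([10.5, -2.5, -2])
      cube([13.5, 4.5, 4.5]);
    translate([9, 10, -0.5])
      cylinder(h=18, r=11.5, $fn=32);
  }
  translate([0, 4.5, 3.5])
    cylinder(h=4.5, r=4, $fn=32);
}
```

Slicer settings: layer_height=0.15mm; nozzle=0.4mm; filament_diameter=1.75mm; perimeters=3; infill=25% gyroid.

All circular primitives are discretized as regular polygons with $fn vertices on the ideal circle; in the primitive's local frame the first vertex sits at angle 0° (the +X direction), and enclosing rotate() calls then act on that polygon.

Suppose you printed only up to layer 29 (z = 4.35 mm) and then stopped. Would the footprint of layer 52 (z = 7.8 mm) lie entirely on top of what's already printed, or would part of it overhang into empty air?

entirely on top

Compare the two slices. At z = 4.35: the cube is present — its section is the full 7×4 rectangle (area 28.00 mm²); the cube at (14.5, 3) is present — its section is the full 16.5×17.5 rectangle (area 288.75 mm²); the cube at (10.5, -2.5) is absent (z outside [-2, 2.5]); the r=11.5 cylinder at (9, 10) contributes a regular 32-gon of circumradius 11.5 (area = (32/2)·11.500²·sin(360°/32) = 412.81 mm²); Taking the first minus the rest: starting from the 7×4 cube (28.00 mm²), the 16.5×17.5 cube at (14.5, 3) misses the remaining region (no effect); the r=11.5 cylinder at (9, 10) partially overlaps it — only the 23.73 mm² overlap (of its 412.81 mm²) is removed, clipping the outline — area = 4.27 mm²; the cylinder at (0, 4.5): section is a regular 32-gon, circumradius r=4 (area = (32/2)·4.000²·sin(360°/32) = 49.94 mm²); Taking the union: the regions partially overlap — summed areas 54.21 mm² minus the doubly-counted overlap 2.30 mm² gives 51.91 mm² — area = 51.91 mm². At z = 7.8: the cube is absent (z outside [0, 4.5]); the cube at (14.5, 3) does not reach this height (z outside [2.5, 6.5]); the cube at (10.5, -2.5) is absent (z outside [-2, 2.5]); the cylinder at (9, 10): section is a regular 32-gon, circumradius r=11.5 (area = (32/2)·11.500²·sin(360°/32) = 412.81 mm²); Taking the first minus the rest: the first operand is absent here, so nothing remains; the r=4 cylinder at (0, 4.5) contributes a regular 32-gon of circumradius 4 (area = (32/2)·4.000²·sin(360°/32) = 49.94 mm²); Merging all regions: only the r=4 cylinder at (0, 4.5) is present, so the union is just that shape — area = 49.94 mm². Checking containment: the cross-section at z = 7.8 is a subset of the cross-section at z = 4.35.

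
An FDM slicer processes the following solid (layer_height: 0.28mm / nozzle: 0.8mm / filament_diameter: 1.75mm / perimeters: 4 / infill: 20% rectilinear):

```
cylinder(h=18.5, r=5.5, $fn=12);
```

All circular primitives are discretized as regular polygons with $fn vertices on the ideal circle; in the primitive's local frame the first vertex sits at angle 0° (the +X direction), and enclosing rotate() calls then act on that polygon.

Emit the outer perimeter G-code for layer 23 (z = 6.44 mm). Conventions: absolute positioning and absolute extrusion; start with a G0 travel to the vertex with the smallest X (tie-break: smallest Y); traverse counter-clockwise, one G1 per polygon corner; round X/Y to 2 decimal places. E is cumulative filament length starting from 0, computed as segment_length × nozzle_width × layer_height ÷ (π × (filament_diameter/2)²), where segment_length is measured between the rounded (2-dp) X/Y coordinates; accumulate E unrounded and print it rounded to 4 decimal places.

G0 X-5.50 Y0.00 Z6.44
G1 X-4.76 Y-2.75 E0.2652
G1 X-2.75 Y-4.76 E0.5299
G1 X0.00 Y-5.50 E0.7952
G1 X2.75 Y-4.76 E1.0604
G1 X4.76 Y-2.75 E1.3251
G1 X5.50 Y0.00 E1.5903
G1 X4.76 Y2.75 E1.8555
G1 X2.75 Y4.76 E2.1202
G1 X0.00 Y5.50 E2.3855
G1 X-2.75 Y4.76 E2.6507
G1 X-4.76 Y2.75 E2.9154
G1 X-5.50 Y0.00 E3.1806

At z = 6.44 mm: the r=5.5 cylinder gives a regular 12-gon of circumradius 5.5 (constant along its height). The outline is a single polygon with 12 vertices. Extrusion per mm of travel: 0.8 × 0.28 / (π × 0.875²) = 0.093128. Accumulating E over each segment gives final E = 3.1806.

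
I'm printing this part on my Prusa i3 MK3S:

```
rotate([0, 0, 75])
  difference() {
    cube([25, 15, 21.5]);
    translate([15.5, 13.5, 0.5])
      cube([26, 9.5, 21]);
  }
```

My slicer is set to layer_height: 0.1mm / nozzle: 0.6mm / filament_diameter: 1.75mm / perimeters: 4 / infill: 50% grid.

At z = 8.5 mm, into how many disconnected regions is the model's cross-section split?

1

At z = 8.5 mm: the cube (footprint 25×15) is included at this height; the 26×9.5 cube at (15.5, 13.5) contributes its full rectangle; After the difference (first − rest): starting from the 25×15 cube, the 26×9.5 cube at (15.5, 13.5) partially overlaps it — only the 14.25 mm² overlap (of its 247.00 mm²) is removed, clipping the outline — 1 connected region; (rotated 75° about Z; rotation is an isometry so areas/perimeters/island counts are preserved). The result has 1 disconnected region.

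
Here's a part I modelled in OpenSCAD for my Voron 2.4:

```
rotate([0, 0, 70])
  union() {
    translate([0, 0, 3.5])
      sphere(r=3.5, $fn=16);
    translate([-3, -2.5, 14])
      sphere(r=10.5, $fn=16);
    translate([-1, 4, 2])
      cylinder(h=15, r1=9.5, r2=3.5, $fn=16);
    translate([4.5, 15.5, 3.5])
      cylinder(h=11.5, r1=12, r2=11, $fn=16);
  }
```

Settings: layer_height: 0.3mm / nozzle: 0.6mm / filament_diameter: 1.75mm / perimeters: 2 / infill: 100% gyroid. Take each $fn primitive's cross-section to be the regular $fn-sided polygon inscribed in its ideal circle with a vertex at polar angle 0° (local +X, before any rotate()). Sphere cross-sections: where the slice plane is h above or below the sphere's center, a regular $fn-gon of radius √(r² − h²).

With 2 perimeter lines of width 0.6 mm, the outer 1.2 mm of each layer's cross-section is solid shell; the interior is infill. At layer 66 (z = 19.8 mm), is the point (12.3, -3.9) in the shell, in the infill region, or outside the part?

At z = 19.8 mm: the sphere is not intersected at this z (|z−center|=16.300 > r=3.5); the r=10.5 sphere at (-3, -2.5) slices to a regular 16-gon of circumradius 8.753 (√(r²−h²) with h=5.8 from center); the cone at (-1, 4) is not intersected at this z (z outside [2, 17]); the cone at (4.5, 15.5) is absent (z outside [3.5, 15]); Taking the union: only the r=10.5 sphere at (-3, -2.5) is present, so the union is just that shape — 1 connected region; (rotated 70° about Z; rotation is an isometry so areas/perimeters/island counts are preserved). Overall, the cross-section is a single solid region. Undo the 70° rotation: the query point maps to (0.542, -12.892) in the un-rotated model frame. The nearest boundary edge runs (-3.00, -11.25)→(0.35, -10.59); distance from the point to it = 2.30 mm. The point is not inside any of the regions above, so it lies outside the cross-section (2.30 mm from the nearest boundary).

outside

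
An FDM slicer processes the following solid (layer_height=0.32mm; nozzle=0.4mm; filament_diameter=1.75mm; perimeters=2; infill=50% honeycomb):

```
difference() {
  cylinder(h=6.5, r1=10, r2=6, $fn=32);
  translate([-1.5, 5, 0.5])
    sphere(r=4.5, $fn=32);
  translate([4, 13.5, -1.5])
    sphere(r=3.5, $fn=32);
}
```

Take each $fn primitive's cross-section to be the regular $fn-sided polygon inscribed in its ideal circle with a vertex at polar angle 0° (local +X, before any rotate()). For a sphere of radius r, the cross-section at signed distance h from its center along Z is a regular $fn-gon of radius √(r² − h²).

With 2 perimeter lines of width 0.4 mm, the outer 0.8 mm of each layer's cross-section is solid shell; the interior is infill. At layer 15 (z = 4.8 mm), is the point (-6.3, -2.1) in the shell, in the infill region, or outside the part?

shell

At z = 4.8 mm: the cone contributes a regular 32-gon of circumradius 7.046 (interpolated between r1=10 and r2=6 at t=0.738); the r=4.5 sphere at (-1.5, 5) contributes a regular 32-gon of circumradius √(4.5²−4.3²) = 1.327; the sphere at (4, 13.5) does not reach this height (|z−center|=6.300 > r=3.5); After the difference (first − rest): starting from the cone, the r=4.5 sphere at (-1.5, 5) lies wholly inside it (removes its full 5.49 mm² and its 8.32 mm outline becomes a hole wall) — 1 connected region with 1 hole. Overall, the cross-section is one region with 1 hole. The nearest boundary edge runs (-6.51, -2.70)→(-6.91, -1.37); distance from the point to it = 0.37 mm. The point is inside the cross-section, 0.37 mm from the nearest boundary — within the 0.8 mm shell band (2 × 0.4).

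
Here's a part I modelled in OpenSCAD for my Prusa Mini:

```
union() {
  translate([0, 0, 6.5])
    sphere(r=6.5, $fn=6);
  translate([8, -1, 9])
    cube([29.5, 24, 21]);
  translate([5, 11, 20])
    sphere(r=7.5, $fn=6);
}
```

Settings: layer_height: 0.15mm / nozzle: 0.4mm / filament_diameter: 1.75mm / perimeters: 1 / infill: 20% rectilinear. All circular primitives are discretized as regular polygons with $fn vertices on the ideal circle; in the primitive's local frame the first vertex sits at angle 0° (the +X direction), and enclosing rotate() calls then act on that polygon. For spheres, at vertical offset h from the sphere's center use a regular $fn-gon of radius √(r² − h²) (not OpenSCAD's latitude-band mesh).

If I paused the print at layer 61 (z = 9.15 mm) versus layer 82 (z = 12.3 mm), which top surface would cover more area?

layer 61 (z = 9.15 mm)

Layer 61 (z = 9.15): the r=6.5 sphere slices to a regular 6-gon of circumradius 5.935 (√(r²−h²) with h=2.65 from center) (area = (6/2)·5.935²·sin(360°/6) = 91.52 mm²); the 29.5×24 cube at (8, -1) contributes its full rectangle (area 708.00 mm²); the sphere at (5, 11) does not reach this height (|z−center|=10.850 > r=7.5); Taking the union: the 2 present regions are separate (no shared area or edge), so areas and boundary lengths simply add and each stays a separate island — area = 799.52 mm². So its area = 799.52 mm². Layer 82 (z = 12.3): the sphere: section is a regular 6-gon, circumradius = √(r²−h²) = √(6.5²−5.8²) = 2.934 (area = (6/2)·2.934²·sin(360°/6) = 22.37 mm²); the cube at (8, -1) (footprint 29.5×24) is included at this height (area 708.00 mm²); the sphere at (5, 11) is not intersected at this z (|z−center|=7.700 > r=7.5); Merging all regions: the 2 present regions are separate (no shared area or edge), so areas and boundary lengths simply add and each stays a separate island — area = 730.37 mm². So its area = 730.37 mm². Layer 61 is larger (799.52 vs 730.37 mm²).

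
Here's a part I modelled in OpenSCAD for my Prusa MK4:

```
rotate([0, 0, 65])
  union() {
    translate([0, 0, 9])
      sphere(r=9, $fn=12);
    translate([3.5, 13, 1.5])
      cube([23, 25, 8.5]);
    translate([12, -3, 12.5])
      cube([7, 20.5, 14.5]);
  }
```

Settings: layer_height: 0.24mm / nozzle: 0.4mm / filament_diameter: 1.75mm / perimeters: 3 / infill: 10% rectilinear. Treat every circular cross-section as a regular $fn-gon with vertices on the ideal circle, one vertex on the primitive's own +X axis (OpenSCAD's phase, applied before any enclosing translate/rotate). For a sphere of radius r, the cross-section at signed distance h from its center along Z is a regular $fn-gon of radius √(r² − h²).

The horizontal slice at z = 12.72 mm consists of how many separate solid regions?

At z = 12.72 mm: the r=9 sphere slices to a regular 12-gon of circumradius 8.195 (√(r²−h²) with h=3.72 from center); the cube at (3.5, 13) is absent (z outside [1.5, 10]); the cube at (12, -3) (footprint 7×20.5) is included at this height; Taking the union: the 2 present regions are separate (no shared area or edge), so areas and boundary lengths simply add and each stays a separate island — 2 connected regions; (rotated 65° about Z; rotation is an isometry so areas/perimeters/island counts are preserved). The result has 2 disconnected regions.

2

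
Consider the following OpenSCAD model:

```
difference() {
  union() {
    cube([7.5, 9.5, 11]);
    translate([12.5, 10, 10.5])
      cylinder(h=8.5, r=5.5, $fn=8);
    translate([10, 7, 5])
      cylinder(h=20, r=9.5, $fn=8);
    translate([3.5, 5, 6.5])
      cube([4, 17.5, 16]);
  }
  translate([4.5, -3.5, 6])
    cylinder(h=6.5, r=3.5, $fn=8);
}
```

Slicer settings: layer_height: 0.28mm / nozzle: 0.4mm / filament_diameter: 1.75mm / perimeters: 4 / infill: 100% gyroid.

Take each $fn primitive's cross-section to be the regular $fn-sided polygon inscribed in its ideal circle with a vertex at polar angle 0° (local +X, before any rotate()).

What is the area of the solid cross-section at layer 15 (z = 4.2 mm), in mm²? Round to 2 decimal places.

At z = 4.2 mm: the 7.5×9.5 cube contributes its full rectangle (area 71.25 mm²); the cylinder at (12.5, 10) is not intersected at this z (z outside [10.5, 19]); the cylinder at (10, 7) is not intersected at this z (z outside [5, 25]); the cube at (3.5, 5) does not reach this height (z outside [6.5, 22.5]); Taking the union: only the 7.5×9.5 cube is present, so the union is just that shape — area = 71.25 mm²; the cylinder at (4.5, -3.5) is not intersected at this z (z outside [6, 12.5]); After the difference (first − rest): none of the subtracted shapes is present at this height, so that combined region is unchanged — area = 71.25 mm². Overall, the cross-section is a single solid region. Net area = 71.25 mm².

71.25 mm²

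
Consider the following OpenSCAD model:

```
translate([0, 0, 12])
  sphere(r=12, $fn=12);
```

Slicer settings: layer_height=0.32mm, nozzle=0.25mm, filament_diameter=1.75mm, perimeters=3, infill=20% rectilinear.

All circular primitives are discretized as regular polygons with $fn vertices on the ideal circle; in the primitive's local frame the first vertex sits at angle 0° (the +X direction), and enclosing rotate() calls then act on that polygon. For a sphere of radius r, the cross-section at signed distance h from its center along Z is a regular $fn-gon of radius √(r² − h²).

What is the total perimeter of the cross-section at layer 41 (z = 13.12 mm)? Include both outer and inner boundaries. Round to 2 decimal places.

74.21 mm

At z = 13.12 mm: the sphere: section is a regular 12-gon, circumradius = √(r²−h²) = √(12²−1.12²) = 11.948 (perimeter = 2·12·11.948·sin(180°/12) = 74.21 mm). Overall, the cross-section is a single solid region. Total boundary length (outer) = 74.21 mm.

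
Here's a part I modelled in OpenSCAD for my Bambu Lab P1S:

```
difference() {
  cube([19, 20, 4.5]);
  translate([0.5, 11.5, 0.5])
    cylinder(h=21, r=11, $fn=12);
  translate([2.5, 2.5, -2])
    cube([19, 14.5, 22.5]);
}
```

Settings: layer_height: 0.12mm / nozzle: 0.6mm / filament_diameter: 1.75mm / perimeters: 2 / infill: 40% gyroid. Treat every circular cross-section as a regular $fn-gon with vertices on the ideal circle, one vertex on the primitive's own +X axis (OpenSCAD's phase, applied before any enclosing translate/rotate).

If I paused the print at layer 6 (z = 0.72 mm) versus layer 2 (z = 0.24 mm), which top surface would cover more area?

Layer 6 (z = 0.72): the 19×20 cube contributes its full rectangle (area 380.00 mm²); the r=11 cylinder at (0.5, 11.5) contributes a regular 12-gon of circumradius 11 (area = (12/2)·11.000²·sin(360°/12) = 363.00 mm²); the cube at (2.5, 2.5) (footprint 19×14.5) is included at this height (area 275.50 mm²); Taking the first minus the rest: starting from the 19×20 cube (380.00 mm²), the r=11 cylinder at (0.5, 11.5) partially overlaps it — only the 180.99 mm² overlap (of its 363.00 mm²) is removed, clipping the outline; the 19×14.5 cube at (2.5, 2.5) partially overlaps it — only the 128.14 mm² overlap (of its 275.50 mm²) is removed, clipping the outline — area = 70.87 mm². So its area = 70.87 mm². Layer 2 (z = 0.24): the cube is present — its section is the full 19×20 rectangle (area 380.00 mm²); the cylinder at (0.5, 11.5) is not intersected at this z (z outside [0.5, 21.5]); the 19×14.5 cube at (2.5, 2.5) contributes its full rectangle (area 275.50 mm²); Taking the first minus the rest: starting from the 19×20 cube (380.00 mm²), the 19×14.5 cube at (2.5, 2.5) partially overlaps it — only the 239.25 mm² overlap (of its 275.50 mm²) is removed, clipping the outline — area = 140.75 mm². So its area = 140.75 mm². Layer 2 is larger (140.75 vs 70.87 mm²).

layer 2 (z = 0.24 mm)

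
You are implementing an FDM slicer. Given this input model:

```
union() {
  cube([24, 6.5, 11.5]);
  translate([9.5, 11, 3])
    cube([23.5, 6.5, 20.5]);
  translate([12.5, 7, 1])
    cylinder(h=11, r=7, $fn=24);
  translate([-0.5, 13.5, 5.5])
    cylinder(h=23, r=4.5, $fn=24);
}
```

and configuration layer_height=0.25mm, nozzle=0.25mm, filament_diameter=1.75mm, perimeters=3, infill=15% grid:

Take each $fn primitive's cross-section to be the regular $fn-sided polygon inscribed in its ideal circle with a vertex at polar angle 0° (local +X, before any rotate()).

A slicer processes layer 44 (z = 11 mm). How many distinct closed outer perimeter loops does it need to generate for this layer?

2

At z = 11 mm: the 24×6.5 cube contributes its full rectangle; the cube at (9.5, 11) (footprint 23.5×6.5) is included at this height; the r=7 cylinder at (12.5, 7) gives a regular 24-gon of circumradius 7 (constant along its height); the r=4.5 cylinder at (-0.5, 13.5) gives a regular 24-gon of circumradius 4.5 (constant along its height); Combining (union): the regions partially overlap (shared area 89.15 mm²), so overlapping operands fuse into one piece — 2 connected regions. The result has 2 disconnected regions.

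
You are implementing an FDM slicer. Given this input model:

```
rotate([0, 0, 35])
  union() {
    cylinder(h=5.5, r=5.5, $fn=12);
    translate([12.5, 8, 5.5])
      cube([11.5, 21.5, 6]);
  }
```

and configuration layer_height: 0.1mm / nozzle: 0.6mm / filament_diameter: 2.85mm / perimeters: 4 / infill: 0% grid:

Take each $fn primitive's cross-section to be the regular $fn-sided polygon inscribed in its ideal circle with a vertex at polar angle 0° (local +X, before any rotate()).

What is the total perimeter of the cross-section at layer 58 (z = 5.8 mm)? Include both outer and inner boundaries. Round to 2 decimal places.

At z = 5.8 mm: the cylinder is absent (z outside [0, 5.5]); the cube at (12.5, 8) is present — its section is the full 11.5×21.5 rectangle (perimeter 66.00 mm); Combining (union): only the 11.5×21.5 cube at (12.5, 8) is present, so the union is just that shape — boundary = 66.00 mm; (rotated 35° about Z; rotation is an isometry so areas/perimeters/island counts are preserved). Overall, the cross-section is a single solid region. Total boundary length (outer) = 66.00 mm.

66.00 mm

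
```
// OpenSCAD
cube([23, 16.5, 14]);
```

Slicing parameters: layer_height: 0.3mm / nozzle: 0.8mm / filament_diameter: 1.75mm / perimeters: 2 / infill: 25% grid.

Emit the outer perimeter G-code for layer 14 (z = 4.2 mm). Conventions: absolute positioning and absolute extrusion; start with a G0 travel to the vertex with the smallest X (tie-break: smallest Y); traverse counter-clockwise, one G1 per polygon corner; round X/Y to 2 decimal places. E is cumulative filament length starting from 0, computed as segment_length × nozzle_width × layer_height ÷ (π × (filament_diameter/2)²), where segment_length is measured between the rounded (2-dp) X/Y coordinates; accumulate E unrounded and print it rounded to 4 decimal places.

At z = 4.2 mm: the cube (footprint 23×16.5) is included at this height. The outline is a single polygon with 4 vertices. Extrusion per mm of travel: 0.8 × 0.3 / (π × 0.875²) = 0.099780. Accumulating E over each segment gives final E = 7.8827.

G0 X0.00 Y0.00 Z4.20
G1 X23.00 Y0.00 E2.2949
G1 X23.00 Y16.50 E3.9413
G1 X0.00 Y16.50 E6.2363
G1 X0.00 Y0.00 E7.8827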